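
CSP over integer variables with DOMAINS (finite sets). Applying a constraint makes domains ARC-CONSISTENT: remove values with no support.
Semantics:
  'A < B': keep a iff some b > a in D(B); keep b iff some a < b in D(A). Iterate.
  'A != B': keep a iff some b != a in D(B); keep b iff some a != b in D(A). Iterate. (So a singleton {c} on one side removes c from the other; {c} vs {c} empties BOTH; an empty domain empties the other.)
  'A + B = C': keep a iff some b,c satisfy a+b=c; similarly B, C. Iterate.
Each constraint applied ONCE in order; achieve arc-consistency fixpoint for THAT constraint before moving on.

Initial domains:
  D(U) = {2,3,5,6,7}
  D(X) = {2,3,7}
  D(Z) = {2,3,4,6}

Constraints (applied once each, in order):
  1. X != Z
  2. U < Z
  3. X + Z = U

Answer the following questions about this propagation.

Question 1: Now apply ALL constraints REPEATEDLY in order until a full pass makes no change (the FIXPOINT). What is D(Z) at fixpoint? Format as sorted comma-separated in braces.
Answer: {}

Derivation:
pass 0 (initial): D(Z)={2,3,4,6}
pass 1: U {2,3,5,6,7}->{5}; X {2,3,7}->{2}; Z {2,3,4,6}->{3}
pass 2: U {5}->{}; X {2}->{}; Z {3}->{}
pass 3: no change
Fixpoint after 3 passes: D(Z) = {}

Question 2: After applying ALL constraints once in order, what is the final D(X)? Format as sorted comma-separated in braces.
Answer: {2}

Derivation:
Constraint 1 (X != Z) on D(X)={2,3,7} D(Z)={2,3,4,6}: no change
Constraint 2 (U < Z) on D(U)={2,3,5,6,7} D(Z)={2,3,4,6}: U {2,3,5,6,7}->{2,3,5}; Z {2,3,4,6}->{3,4,6}
Constraint 3 (X + Z = U) on D(X)={2,3,7} D(Z)={3,4,6} D(U)={2,3,5}: X {2,3,7}->{2}; Z {3,4,6}->{3}; U {2,3,5}->{5}
So after all 3 constraints: D(X) = {2}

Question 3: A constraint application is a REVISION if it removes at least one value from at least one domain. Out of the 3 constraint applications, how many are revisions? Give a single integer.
Constraint 1 (X != Z) on D(X)={2,3,7} D(Z)={2,3,4,6}: no change => not a revision
Constraint 2 (U < Z) on D(U)={2,3,5,6,7} D(Z)={2,3,4,6}: U {2,3,5,6,7}->{2,3,5}; Z {2,3,4,6}->{3,4,6} => REVISION
Constraint 3 (X + Z = U) on D(X)={2,3,7} D(Z)={3,4,6} D(U)={2,3,5}: X {2,3,7}->{2}; Z {3,4,6}->{3}; U {2,3,5}->{5} => REVISION
Total revisions = 2

Answer: 2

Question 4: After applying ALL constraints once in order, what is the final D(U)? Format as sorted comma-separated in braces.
Answer: {5}

Derivation:
Constraint 1 (X != Z) on D(X)={2,3,7} D(Z)={2,3,4,6}: no change
Constraint 2 (U < Z) on D(U)={2,3,5,6,7} D(Z)={2,3,4,6}: U {2,3,5,6,7}->{2,3,5}; Z {2,3,4,6}->{3,4,6}
Constraint 3 (X + Z = U) on D(X)={2,3,7} D(Z)={3,4,6} D(U)={2,3,5}: X {2,3,7}->{2}; Z {3,4,6}->{3}; U {2,3,5}->{5}
So after all 3 constraints: D(U) = {5}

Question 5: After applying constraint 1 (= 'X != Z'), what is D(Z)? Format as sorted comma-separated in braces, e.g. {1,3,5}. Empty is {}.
Answer: {2,3,4,6}

Derivation:
Constraint 1 (X != Z) on D(X)={2,3,7} D(Z)={2,3,4,6}: no change
So after constraint 1: D(Z) = {2,3,4,6}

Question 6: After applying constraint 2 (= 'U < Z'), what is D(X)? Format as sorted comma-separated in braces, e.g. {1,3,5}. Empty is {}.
Answer: {2,3,7}

Derivation:
Constraint 1 (X != Z) on D(X)={2,3,7} D(Z)={2,3,4,6}: no change
Constraint 2 (U < Z) on D(U)={2,3,5,6,7} D(Z)={2,3,4,6}: U {2,3,5,6,7}->{2,3,5}; Z {2,3,4,6}->{3,4,6}
So after constraint 2: D(X) = {2,3,7}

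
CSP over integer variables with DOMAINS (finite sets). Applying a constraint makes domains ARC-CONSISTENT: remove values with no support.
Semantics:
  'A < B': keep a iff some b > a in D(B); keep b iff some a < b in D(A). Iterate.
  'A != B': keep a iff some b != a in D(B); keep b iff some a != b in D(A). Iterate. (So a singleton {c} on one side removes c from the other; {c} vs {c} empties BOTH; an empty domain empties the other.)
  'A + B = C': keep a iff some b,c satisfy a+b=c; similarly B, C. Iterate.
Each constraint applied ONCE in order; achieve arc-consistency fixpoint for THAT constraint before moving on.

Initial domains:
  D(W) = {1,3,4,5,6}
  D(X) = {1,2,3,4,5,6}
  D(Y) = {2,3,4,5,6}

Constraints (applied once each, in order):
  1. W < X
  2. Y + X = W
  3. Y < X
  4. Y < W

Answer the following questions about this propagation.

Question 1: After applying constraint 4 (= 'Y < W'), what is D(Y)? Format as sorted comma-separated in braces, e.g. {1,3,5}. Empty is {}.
Answer: {2}

Derivation:
Constraint 1 (W < X) on D(W)={1,3,4,5,6} D(X)={1,2,3,4,5,6}: W {1,3,4,5,6}->{1,3,4,5}; X {1,2,3,4,5,6}->{2,3,4,5,6}
Constraint 2 (Y + X = W) on D(Y)={2,3,4,5,6} D(X)={2,3,4,5,6} D(W)={1,3,4,5}: Y {2,3,4,5,6}->{2,3}; X {2,3,4,5,6}->{2,3}; W {1,3,4,5}->{4,5}
Constraint 3 (Y < X) on D(Y)={2,3} D(X)={2,3}: Y {2,3}->{2}; X {2,3}->{3}
Constraint 4 (Y < W) on D(Y)={2} D(W)={4,5}: no change
So after constraint 4: D(Y) = {2}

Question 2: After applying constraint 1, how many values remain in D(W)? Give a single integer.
Answer: 4

Derivation:
Constraint 1 (W < X) on D(W)={1,3,4,5,6} D(X)={1,2,3,4,5,6}: W {1,3,4,5,6}->{1,3,4,5}; X {1,2,3,4,5,6}->{2,3,4,5,6}
So after constraint 1: D(W)={1,3,4,5}, size = 4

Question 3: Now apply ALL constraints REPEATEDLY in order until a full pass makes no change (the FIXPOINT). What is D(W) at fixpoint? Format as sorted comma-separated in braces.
Answer: {}

Derivation:
pass 0 (initial): D(W)={1,3,4,5,6}
pass 1: W {1,3,4,5,6}->{4,5}; X {1,2,3,4,5,6}->{3}; Y {2,3,4,5,6}->{2}
pass 2: W {4,5}->{}; X {3}->{}; Y {2}->{}
pass 3: no change
Fixpoint after 3 passes: D(W) = {}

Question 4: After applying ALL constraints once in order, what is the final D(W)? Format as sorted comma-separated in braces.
Constraint 1 (W < X) on D(W)={1,3,4,5,6} D(X)={1,2,3,4,5,6}: W {1,3,4,5,6}->{1,3,4,5}; X {1,2,3,4,5,6}->{2,3,4,5,6}
Constraint 2 (Y + X = W) on D(Y)={2,3,4,5,6} D(X)={2,3,4,5,6} D(W)={1,3,4,5}: Y {2,3,4,5,6}->{2,3}; X {2,3,4,5,6}->{2,3}; W {1,3,4,5}->{4,5}
Constraint 3 (Y < X) on D(Y)={2,3} D(X)={2,3}: Y {2,3}->{2}; X {2,3}->{3}
Constraint 4 (Y < W) on D(Y)={2} D(W)={4,5}: no change
So after all 4 constraints: D(W) = {4,5}

Answer: {4,5}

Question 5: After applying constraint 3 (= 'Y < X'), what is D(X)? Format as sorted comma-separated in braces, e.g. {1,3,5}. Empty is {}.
Answer: {3}

Derivation:
Constraint 1 (W < X) on D(W)={1,3,4,5,6} D(X)={1,2,3,4,5,6}: W {1,3,4,5,6}->{1,3,4,5}; X {1,2,3,4,5,6}->{2,3,4,5,6}
Constraint 2 (Y + X = W) on D(Y)={2,3,4,5,6} D(X)={2,3,4,5,6} D(W)={1,3,4,5}: Y {2,3,4,5,6}->{2,3}; X {2,3,4,5,6}->{2,3}; W {1,3,4,5}->{4,5}
Constraint 3 (Y < X) on D(Y)={2,3} D(X)={2,3}: Y {2,3}->{2}; X {2,3}->{3}
So after constraint 3: D(X) = {3}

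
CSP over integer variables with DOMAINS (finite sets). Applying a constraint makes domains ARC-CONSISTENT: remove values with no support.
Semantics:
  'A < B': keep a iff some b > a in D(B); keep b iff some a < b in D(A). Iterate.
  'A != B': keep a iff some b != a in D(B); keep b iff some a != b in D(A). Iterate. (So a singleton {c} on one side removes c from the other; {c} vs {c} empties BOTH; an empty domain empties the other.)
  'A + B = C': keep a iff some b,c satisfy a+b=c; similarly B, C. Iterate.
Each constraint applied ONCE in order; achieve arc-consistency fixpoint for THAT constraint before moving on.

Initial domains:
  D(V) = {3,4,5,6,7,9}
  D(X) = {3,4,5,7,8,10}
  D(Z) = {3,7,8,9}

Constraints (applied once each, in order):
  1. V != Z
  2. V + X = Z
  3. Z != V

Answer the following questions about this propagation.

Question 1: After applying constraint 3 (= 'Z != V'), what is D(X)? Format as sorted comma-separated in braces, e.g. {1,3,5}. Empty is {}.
Answer: {3,4,5}

Derivation:
Constraint 1 (V != Z) on D(V)={3,4,5,6,7,9} D(Z)={3,7,8,9}: no change
Constraint 2 (V + X = Z) on D(V)={3,4,5,6,7,9} D(X)={3,4,5,7,8,10} D(Z)={3,7,8,9}: V {3,4,5,6,7,9}->{3,4,5,6}; X {3,4,5,7,8,10}->{3,4,5}; Z {3,7,8,9}->{7,8,9}
Constraint 3 (Z != V) on D(Z)={7,8,9} D(V)={3,4,5,6}: no change
So after constraint 3: D(X) = {3,4,5}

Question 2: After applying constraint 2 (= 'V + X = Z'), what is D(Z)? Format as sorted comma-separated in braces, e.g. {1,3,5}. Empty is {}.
Constraint 1 (V != Z) on D(V)={3,4,5,6,7,9} D(Z)={3,7,8,9}: no change
Constraint 2 (V + X = Z) on D(V)={3,4,5,6,7,9} D(X)={3,4,5,7,8,10} D(Z)={3,7,8,9}: V {3,4,5,6,7,9}->{3,4,5,6}; X {3,4,5,7,8,10}->{3,4,5}; Z {3,7,8,9}->{7,8,9}
So after constraint 2: D(Z) = {7,8,9}

Answer: {7,8,9}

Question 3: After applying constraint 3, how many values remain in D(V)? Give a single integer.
Constraint 1 (V != Z) on D(V)={3,4,5,6,7,9} D(Z)={3,7,8,9}: no change
Constraint 2 (V + X = Z) on D(V)={3,4,5,6,7,9} D(X)={3,4,5,7,8,10} D(Z)={3,7,8,9}: V {3,4,5,6,7,9}->{3,4,5,6}; X {3,4,5,7,8,10}->{3,4,5}; Z {3,7,8,9}->{7,8,9}
Constraint 3 (Z != V) on D(Z)={7,8,9} D(V)={3,4,5,6}: no change
So after constraint 3: D(V)={3,4,5,6}, size = 4

Answer: 4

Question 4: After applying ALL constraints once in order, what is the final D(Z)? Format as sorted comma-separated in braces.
Answer: {7,8,9}

Derivation:
Constraint 1 (V != Z) on D(V)={3,4,5,6,7,9} D(Z)={3,7,8,9}: no change
Constraint 2 (V + X = Z) on D(V)={3,4,5,6,7,9} D(X)={3,4,5,7,8,10} D(Z)={3,7,8,9}: V {3,4,5,6,7,9}->{3,4,5,6}; X {3,4,5,7,8,10}->{3,4,5}; Z {3,7,8,9}->{7,8,9}
Constraint 3 (Z != V) on D(Z)={7,8,9} D(V)={3,4,5,6}: no change
So after all 3 constraints: D(Z) = {7,8,9}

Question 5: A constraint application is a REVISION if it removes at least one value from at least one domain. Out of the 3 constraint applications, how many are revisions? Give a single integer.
Constraint 1 (V != Z) on D(V)={3,4,5,6,7,9} D(Z)={3,7,8,9}: no change => not a revision
Constraint 2 (V + X = Z) on D(V)={3,4,5,6,7,9} D(X)={3,4,5,7,8,10} D(Z)={3,7,8,9}: V {3,4,5,6,7,9}->{3,4,5,6}; X {3,4,5,7,8,10}->{3,4,5}; Z {3,7,8,9}->{7,8,9} => REVISION
Constraint 3 (Z != V) on D(Z)={7,8,9} D(V)={3,4,5,6}: no change => not a revision
Total revisions = 1

Answer: 1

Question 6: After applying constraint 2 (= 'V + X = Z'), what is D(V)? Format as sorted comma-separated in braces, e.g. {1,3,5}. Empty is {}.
Constraint 1 (V != Z) on D(V)={3,4,5,6,7,9} D(Z)={3,7,8,9}: no change
Constraint 2 (V + X = Z) on D(V)={3,4,5,6,7,9} D(X)={3,4,5,7,8,10} D(Z)={3,7,8,9}: V {3,4,5,6,7,9}->{3,4,5,6}; X {3,4,5,7,8,10}->{3,4,5}; Z {3,7,8,9}->{7,8,9}
So after constraint 2: D(V) = {3,4,5,6}

Answer: {3,4,5,6}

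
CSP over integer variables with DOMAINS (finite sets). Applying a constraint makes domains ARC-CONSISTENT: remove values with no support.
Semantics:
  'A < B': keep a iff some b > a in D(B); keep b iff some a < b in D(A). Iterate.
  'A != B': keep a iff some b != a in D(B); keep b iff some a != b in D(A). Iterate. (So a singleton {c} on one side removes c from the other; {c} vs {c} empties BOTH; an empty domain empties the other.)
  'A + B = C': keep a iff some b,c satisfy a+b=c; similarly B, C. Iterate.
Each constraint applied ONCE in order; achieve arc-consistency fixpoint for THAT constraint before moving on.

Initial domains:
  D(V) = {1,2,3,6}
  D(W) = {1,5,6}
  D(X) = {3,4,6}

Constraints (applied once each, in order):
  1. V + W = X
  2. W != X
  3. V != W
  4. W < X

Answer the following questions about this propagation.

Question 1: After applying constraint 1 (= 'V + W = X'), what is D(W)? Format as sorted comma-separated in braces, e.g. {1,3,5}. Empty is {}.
Answer: {1,5}

Derivation:
Constraint 1 (V + W = X) on D(V)={1,2,3,6} D(W)={1,5,6} D(X)={3,4,6}: V {1,2,3,6}->{1,2,3}; W {1,5,6}->{1,5}
So after constraint 1: D(W) = {1,5}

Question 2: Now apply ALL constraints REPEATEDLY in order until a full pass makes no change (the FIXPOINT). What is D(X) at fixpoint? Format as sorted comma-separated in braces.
pass 0 (initial): D(X)={3,4,6}
pass 1: V {1,2,3,6}->{1,2,3}; W {1,5,6}->{1,5}
pass 2: no change
Fixpoint after 2 passes: D(X) = {3,4,6}

Answer: {3,4,6}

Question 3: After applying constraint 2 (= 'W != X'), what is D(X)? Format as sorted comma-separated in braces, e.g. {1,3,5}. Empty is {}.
Constraint 1 (V + W = X) on D(V)={1,2,3,6} D(W)={1,5,6} D(X)={3,4,6}: V {1,2,3,6}->{1,2,3}; W {1,5,6}->{1,5}
Constraint 2 (W != X) on D(W)={1,5} D(X)={3,4,6}: no change
So after constraint 2: D(X) = {3,4,6}

Answer: {3,4,6}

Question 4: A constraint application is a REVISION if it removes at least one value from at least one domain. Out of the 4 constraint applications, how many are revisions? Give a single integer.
Answer: 1

Derivation:
Constraint 1 (V + W = X) on D(V)={1,2,3,6} D(W)={1,5,6} D(X)={3,4,6}: V {1,2,3,6}->{1,2,3}; W {1,5,6}->{1,5} => REVISION
Constraint 2 (W != X) on D(W)={1,5} D(X)={3,4,6}: no change => not a revision
Constraint 3 (V != W) on D(V)={1,2,3} D(W)={1,5}: no change => not a revision
Constraint 4 (W < X) on D(W)={1,5} D(X)={3,4,6}: no change => not a revision
Total revisions = 1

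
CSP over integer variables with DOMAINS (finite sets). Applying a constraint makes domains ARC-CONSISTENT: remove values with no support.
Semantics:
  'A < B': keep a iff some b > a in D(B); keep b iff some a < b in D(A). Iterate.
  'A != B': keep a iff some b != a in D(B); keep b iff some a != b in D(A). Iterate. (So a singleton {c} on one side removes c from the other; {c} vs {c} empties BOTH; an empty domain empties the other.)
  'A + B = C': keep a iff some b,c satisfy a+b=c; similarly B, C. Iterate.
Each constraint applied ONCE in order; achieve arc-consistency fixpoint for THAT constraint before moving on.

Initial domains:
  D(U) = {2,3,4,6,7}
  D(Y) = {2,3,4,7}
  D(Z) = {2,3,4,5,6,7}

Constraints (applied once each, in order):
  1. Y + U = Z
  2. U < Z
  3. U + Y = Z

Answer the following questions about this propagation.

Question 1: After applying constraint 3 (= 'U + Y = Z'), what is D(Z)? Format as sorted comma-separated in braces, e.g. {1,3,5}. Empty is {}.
Answer: {4,5,6,7}

Derivation:
Constraint 1 (Y + U = Z) on D(Y)={2,3,4,7} D(U)={2,3,4,6,7} D(Z)={2,3,4,5,6,7}: Y {2,3,4,7}->{2,3,4}; U {2,3,4,6,7}->{2,3,4}; Z {2,3,4,5,6,7}->{4,5,6,7}
Constraint 2 (U < Z) on D(U)={2,3,4} D(Z)={4,5,6,7}: no change
Constraint 3 (U + Y = Z) on D(U)={2,3,4} D(Y)={2,3,4} D(Z)={4,5,6,7}: no change
So after constraint 3: D(Z) = {4,5,6,7}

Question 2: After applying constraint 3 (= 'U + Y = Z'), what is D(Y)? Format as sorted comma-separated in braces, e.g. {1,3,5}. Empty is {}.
Constraint 1 (Y + U = Z) on D(Y)={2,3,4,7} D(U)={2,3,4,6,7} D(Z)={2,3,4,5,6,7}: Y {2,3,4,7}->{2,3,4}; U {2,3,4,6,7}->{2,3,4}; Z {2,3,4,5,6,7}->{4,5,6,7}
Constraint 2 (U < Z) on D(U)={2,3,4} D(Z)={4,5,6,7}: no change
Constraint 3 (U + Y = Z) on D(U)={2,3,4} D(Y)={2,3,4} D(Z)={4,5,6,7}: no change
So after constraint 3: D(Y) = {2,3,4}

Answer: {2,3,4}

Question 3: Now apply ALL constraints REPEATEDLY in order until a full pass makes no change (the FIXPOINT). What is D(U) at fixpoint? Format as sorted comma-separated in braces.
Answer: {2,3,4}

Derivation:
pass 0 (initial): D(U)={2,3,4,6,7}
pass 1: U {2,3,4,6,7}->{2,3,4}; Y {2,3,4,7}->{2,3,4}; Z {2,3,4,5,6,7}->{4,5,6,7}
pass 2: no change
Fixpoint after 2 passes: D(U) = {2,3,4}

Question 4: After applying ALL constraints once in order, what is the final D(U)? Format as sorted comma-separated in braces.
Answer: {2,3,4}

Derivation:
Constraint 1 (Y + U = Z) on D(Y)={2,3,4,7} D(U)={2,3,4,6,7} D(Z)={2,3,4,5,6,7}: Y {2,3,4,7}->{2,3,4}; U {2,3,4,6,7}->{2,3,4}; Z {2,3,4,5,6,7}->{4,5,6,7}
Constraint 2 (U < Z) on D(U)={2,3,4} D(Z)={4,5,6,7}: no change
Constraint 3 (U + Y = Z) on D(U)={2,3,4} D(Y)={2,3,4} D(Z)={4,5,6,7}: no change
So after all 3 constraints: D(U) = {2,3,4}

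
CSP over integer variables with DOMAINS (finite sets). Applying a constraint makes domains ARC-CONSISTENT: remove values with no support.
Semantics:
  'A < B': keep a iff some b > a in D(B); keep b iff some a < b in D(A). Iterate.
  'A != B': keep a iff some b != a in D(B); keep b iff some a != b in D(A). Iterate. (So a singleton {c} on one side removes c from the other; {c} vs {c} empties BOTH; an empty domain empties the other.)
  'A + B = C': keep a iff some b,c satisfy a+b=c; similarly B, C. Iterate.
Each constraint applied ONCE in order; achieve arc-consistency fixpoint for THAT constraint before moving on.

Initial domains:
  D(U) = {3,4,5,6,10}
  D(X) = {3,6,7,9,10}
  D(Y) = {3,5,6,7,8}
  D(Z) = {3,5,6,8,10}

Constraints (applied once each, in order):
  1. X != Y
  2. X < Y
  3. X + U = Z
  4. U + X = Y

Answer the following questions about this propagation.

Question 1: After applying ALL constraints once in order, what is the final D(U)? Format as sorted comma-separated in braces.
Constraint 1 (X != Y) on D(X)={3,6,7,9,10} D(Y)={3,5,6,7,8}: no change
Constraint 2 (X < Y) on D(X)={3,6,7,9,10} D(Y)={3,5,6,7,8}: X {3,6,7,9,10}->{3,6,7}; Y {3,5,6,7,8}->{5,6,7,8}
Constraint 3 (X + U = Z) on D(X)={3,6,7} D(U)={3,4,5,6,10} D(Z)={3,5,6,8,10}: U {3,4,5,6,10}->{3,4,5}; Z {3,5,6,8,10}->{6,8,10}
Constraint 4 (U + X = Y) on D(U)={3,4,5} D(X)={3,6,7} D(Y)={5,6,7,8}: X {3,6,7}->{3}; Y {5,6,7,8}->{6,7,8}
So after all 4 constraints: D(U) = {3,4,5}

Answer: {3,4,5}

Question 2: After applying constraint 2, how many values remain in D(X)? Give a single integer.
Constraint 1 (X != Y) on D(X)={3,6,7,9,10} D(Y)={3,5,6,7,8}: no change
Constraint 2 (X < Y) on D(X)={3,6,7,9,10} D(Y)={3,5,6,7,8}: X {3,6,7,9,10}->{3,6,7}; Y {3,5,6,7,8}->{5,6,7,8}
So after constraint 2: D(X)={3,6,7}, size = 3

Answer: 3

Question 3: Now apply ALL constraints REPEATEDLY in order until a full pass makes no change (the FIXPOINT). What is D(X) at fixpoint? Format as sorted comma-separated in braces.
pass 0 (initial): D(X)={3,6,7,9,10}
pass 1: U {3,4,5,6,10}->{3,4,5}; X {3,6,7,9,10}->{3}; Y {3,5,6,7,8}->{6,7,8}; Z {3,5,6,8,10}->{6,8,10}
pass 2: U {3,4,5}->{3,5}; Y {6,7,8}->{6,8}; Z {6,8,10}->{6,8}
pass 3: no change
Fixpoint after 3 passes: D(X) = {3}

Answer: {3}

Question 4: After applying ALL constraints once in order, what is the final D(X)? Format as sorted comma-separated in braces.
Constraint 1 (X != Y) on D(X)={3,6,7,9,10} D(Y)={3,5,6,7,8}: no change
Constraint 2 (X < Y) on D(X)={3,6,7,9,10} D(Y)={3,5,6,7,8}: X {3,6,7,9,10}->{3,6,7}; Y {3,5,6,7,8}->{5,6,7,8}
Constraint 3 (X + U = Z) on D(X)={3,6,7} D(U)={3,4,5,6,10} D(Z)={3,5,6,8,10}: U {3,4,5,6,10}->{3,4,5}; Z {3,5,6,8,10}->{6,8,10}
Constraint 4 (U + X = Y) on D(U)={3,4,5} D(X)={3,6,7} D(Y)={5,6,7,8}: X {3,6,7}->{3}; Y {5,6,7,8}->{6,7,8}
So after all 4 constraints: D(X) = {3}

Answer: {3}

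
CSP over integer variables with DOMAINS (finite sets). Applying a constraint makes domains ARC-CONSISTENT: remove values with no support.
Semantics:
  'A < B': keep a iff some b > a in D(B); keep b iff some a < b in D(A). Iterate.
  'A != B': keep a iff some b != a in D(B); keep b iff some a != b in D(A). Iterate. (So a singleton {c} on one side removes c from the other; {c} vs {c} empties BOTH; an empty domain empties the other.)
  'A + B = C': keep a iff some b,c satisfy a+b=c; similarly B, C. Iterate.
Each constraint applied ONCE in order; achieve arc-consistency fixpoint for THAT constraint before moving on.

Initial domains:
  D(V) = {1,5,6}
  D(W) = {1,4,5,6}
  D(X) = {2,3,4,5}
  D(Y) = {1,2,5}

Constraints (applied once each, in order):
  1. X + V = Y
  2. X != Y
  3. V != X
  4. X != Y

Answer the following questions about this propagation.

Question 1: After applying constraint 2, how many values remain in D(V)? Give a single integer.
Answer: 1

Derivation:
Constraint 1 (X + V = Y) on D(X)={2,3,4,5} D(V)={1,5,6} D(Y)={1,2,5}: X {2,3,4,5}->{4}; V {1,5,6}->{1}; Y {1,2,5}->{5}
Constraint 2 (X != Y) on D(X)={4} D(Y)={5}: no change
So after constraint 2: D(V)={1}, size = 1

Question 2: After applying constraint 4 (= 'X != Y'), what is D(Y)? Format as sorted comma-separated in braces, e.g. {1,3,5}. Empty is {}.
Answer: {5}

Derivation:
Constraint 1 (X + V = Y) on D(X)={2,3,4,5} D(V)={1,5,6} D(Y)={1,2,5}: X {2,3,4,5}->{4}; V {1,5,6}->{1}; Y {1,2,5}->{5}
Constraint 2 (X != Y) on D(X)={4} D(Y)={5}: no change
Constraint 3 (V != X) on D(V)={1} D(X)={4}: no change
Constraint 4 (X != Y) on D(X)={4} D(Y)={5}: no change
So after constraint 4: D(Y) = {5}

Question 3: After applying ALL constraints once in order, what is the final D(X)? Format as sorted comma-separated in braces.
Constraint 1 (X + V = Y) on D(X)={2,3,4,5} D(V)={1,5,6} D(Y)={1,2,5}: X {2,3,4,5}->{4}; V {1,5,6}->{1}; Y {1,2,5}->{5}
Constraint 2 (X != Y) on D(X)={4} D(Y)={5}: no change
Constraint 3 (V != X) on D(V)={1} D(X)={4}: no change
Constraint 4 (X != Y) on D(X)={4} D(Y)={5}: no change
So after all 4 constraints: D(X) = {4}

Answer: {4}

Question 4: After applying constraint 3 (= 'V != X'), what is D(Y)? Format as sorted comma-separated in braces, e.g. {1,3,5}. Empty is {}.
Constraint 1 (X + V = Y) on D(X)={2,3,4,5} D(V)={1,5,6} D(Y)={1,2,5}: X {2,3,4,5}->{4}; V {1,5,6}->{1}; Y {1,2,5}->{5}
Constraint 2 (X != Y) on D(X)={4} D(Y)={5}: no change
Constraint 3 (V != X) on D(V)={1} D(X)={4}: no change
So after constraint 3: D(Y) = {5}

Answer: {5}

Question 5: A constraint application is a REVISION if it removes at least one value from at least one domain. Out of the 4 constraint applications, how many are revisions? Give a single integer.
Constraint 1 (X + V = Y) on D(X)={2,3,4,5} D(V)={1,5,6} D(Y)={1,2,5}: X {2,3,4,5}->{4}; V {1,5,6}->{1}; Y {1,2,5}->{5} => REVISION
Constraint 2 (X != Y) on D(X)={4} D(Y)={5}: no change => not a revision
Constraint 3 (V != X) on D(V)={1} D(X)={4}: no change => not a revision
Constraint 4 (X != Y) on D(X)={4} D(Y)={5}: no change => not a revision
Total revisions = 1

Answer: 1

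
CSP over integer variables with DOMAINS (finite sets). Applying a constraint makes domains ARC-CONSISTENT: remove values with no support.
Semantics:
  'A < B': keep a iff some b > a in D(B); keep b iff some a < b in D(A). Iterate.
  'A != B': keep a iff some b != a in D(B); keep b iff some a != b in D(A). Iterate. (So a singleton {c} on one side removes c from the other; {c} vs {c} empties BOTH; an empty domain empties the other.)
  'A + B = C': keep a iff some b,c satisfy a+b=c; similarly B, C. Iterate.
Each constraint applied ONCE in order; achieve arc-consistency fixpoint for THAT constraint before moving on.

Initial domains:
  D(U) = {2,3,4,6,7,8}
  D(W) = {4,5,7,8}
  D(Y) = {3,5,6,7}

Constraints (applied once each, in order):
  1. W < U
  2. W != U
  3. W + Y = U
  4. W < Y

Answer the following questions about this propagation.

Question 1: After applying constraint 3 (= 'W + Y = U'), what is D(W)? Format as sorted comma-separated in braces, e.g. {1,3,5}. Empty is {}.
Answer: {4,5}

Derivation:
Constraint 1 (W < U) on D(W)={4,5,7,8} D(U)={2,3,4,6,7,8}: W {4,5,7,8}->{4,5,7}; U {2,3,4,6,7,8}->{6,7,8}
Constraint 2 (W != U) on D(W)={4,5,7} D(U)={6,7,8}: no change
Constraint 3 (W + Y = U) on D(W)={4,5,7} D(Y)={3,5,6,7} D(U)={6,7,8}: W {4,5,7}->{4,5}; Y {3,5,6,7}->{3}; U {6,7,8}->{7,8}
So after constraint 3: D(W) = {4,5}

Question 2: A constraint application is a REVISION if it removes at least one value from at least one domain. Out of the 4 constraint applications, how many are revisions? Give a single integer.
Constraint 1 (W < U) on D(W)={4,5,7,8} D(U)={2,3,4,6,7,8}: W {4,5,7,8}->{4,5,7}; U {2,3,4,6,7,8}->{6,7,8} => REVISION
Constraint 2 (W != U) on D(W)={4,5,7} D(U)={6,7,8}: no change => not a revision
Constraint 3 (W + Y = U) on D(W)={4,5,7} D(Y)={3,5,6,7} D(U)={6,7,8}: W {4,5,7}->{4,5}; Y {3,5,6,7}->{3}; U {6,7,8}->{7,8} => REVISION
Constraint 4 (W < Y) on D(W)={4,5} D(Y)={3}: W {4,5}->{}; Y {3}->{} => REVISION
Total revisions = 3

Answer: 3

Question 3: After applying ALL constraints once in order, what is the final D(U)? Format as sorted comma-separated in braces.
Constraint 1 (W < U) on D(W)={4,5,7,8} D(U)={2,3,4,6,7,8}: W {4,5,7,8}->{4,5,7}; U {2,3,4,6,7,8}->{6,7,8}
Constraint 2 (W != U) on D(W)={4,5,7} D(U)={6,7,8}: no change
Constraint 3 (W + Y = U) on D(W)={4,5,7} D(Y)={3,5,6,7} D(U)={6,7,8}: W {4,5,7}->{4,5}; Y {3,5,6,7}->{3}; U {6,7,8}->{7,8}
Constraint 4 (W < Y) on D(W)={4,5} D(Y)={3}: W {4,5}->{}; Y {3}->{}
So after all 4 constraints: D(U) = {7,8}

Answer: {7,8}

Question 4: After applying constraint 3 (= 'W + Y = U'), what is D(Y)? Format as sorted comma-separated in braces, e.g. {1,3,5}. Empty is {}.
Constraint 1 (W < U) on D(W)={4,5,7,8} D(U)={2,3,4,6,7,8}: W {4,5,7,8}->{4,5,7}; U {2,3,4,6,7,8}->{6,7,8}
Constraint 2 (W != U) on D(W)={4,5,7} D(U)={6,7,8}: no change
Constraint 3 (W + Y = U) on D(W)={4,5,7} D(Y)={3,5,6,7} D(U)={6,7,8}: W {4,5,7}->{4,5}; Y {3,5,6,7}->{3}; U {6,7,8}->{7,8}
So after constraint 3: D(Y) = {3}

Answer: {3}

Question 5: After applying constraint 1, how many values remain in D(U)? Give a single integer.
Answer: 3

Derivation:
Constraint 1 (W < U) on D(W)={4,5,7,8} D(U)={2,3,4,6,7,8}: W {4,5,7,8}->{4,5,7}; U {2,3,4,6,7,8}->{6,7,8}
So after constraint 1: D(U)={6,7,8}, size = 3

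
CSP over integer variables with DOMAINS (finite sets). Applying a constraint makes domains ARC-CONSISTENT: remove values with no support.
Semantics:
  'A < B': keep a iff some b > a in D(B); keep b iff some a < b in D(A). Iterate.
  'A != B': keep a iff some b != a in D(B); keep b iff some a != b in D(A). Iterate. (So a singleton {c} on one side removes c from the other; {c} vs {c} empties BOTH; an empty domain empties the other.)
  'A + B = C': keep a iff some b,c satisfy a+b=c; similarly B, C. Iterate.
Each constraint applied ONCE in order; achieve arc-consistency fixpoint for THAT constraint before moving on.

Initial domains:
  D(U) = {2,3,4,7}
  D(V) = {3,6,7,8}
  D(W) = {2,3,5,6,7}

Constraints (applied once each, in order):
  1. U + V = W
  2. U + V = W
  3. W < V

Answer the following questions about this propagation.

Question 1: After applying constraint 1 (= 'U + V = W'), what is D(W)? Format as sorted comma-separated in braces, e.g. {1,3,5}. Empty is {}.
Answer: {5,6,7}

Derivation:
Constraint 1 (U + V = W) on D(U)={2,3,4,7} D(V)={3,6,7,8} D(W)={2,3,5,6,7}: U {2,3,4,7}->{2,3,4}; V {3,6,7,8}->{3}; W {2,3,5,6,7}->{5,6,7}
So after constraint 1: D(W) = {5,6,7}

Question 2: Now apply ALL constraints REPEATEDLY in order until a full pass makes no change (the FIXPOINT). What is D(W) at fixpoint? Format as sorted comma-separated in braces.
Answer: {}

Derivation:
pass 0 (initial): D(W)={2,3,5,6,7}
pass 1: U {2,3,4,7}->{2,3,4}; V {3,6,7,8}->{}; W {2,3,5,6,7}->{}
pass 2: U {2,3,4}->{}
pass 3: no change
Fixpoint after 3 passes: D(W) = {}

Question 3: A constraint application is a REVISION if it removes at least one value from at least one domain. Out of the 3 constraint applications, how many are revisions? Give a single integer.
Constraint 1 (U + V = W) on D(U)={2,3,4,7} D(V)={3,6,7,8} D(W)={2,3,5,6,7}: U {2,3,4,7}->{2,3,4}; V {3,6,7,8}->{3}; W {2,3,5,6,7}->{5,6,7} => REVISION
Constraint 2 (U + V = W) on D(U)={2,3,4} D(V)={3} D(W)={5,6,7}: no change => not a revision
Constraint 3 (W < V) on D(W)={5,6,7} D(V)={3}: W {5,6,7}->{}; V {3}->{} => REVISION
Total revisions = 2

Answer: 2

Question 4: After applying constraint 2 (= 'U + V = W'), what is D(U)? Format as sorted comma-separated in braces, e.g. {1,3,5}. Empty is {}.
Answer: {2,3,4}

Derivation:
Constraint 1 (U + V = W) on D(U)={2,3,4,7} D(V)={3,6,7,8} D(W)={2,3,5,6,7}: U {2,3,4,7}->{2,3,4}; V {3,6,7,8}->{3}; W {2,3,5,6,7}->{5,6,7}
Constraint 2 (U + V = W) on D(U)={2,3,4} D(V)={3} D(W)={5,6,7}: no change
So after constraint 2: D(U) = {2,3,4}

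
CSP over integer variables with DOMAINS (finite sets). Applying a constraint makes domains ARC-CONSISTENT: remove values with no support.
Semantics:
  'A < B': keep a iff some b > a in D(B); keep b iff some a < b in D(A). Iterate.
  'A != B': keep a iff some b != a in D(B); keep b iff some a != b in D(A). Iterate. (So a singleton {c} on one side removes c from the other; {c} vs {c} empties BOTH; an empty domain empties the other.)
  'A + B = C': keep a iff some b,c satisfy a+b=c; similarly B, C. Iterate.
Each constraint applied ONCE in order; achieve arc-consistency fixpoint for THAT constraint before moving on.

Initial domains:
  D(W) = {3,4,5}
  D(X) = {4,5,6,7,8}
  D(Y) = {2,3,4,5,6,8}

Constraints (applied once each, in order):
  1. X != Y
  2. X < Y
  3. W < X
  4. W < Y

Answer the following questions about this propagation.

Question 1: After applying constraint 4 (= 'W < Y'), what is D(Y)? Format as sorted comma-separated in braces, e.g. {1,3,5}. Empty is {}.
Constraint 1 (X != Y) on D(X)={4,5,6,7,8} D(Y)={2,3,4,5,6,8}: no change
Constraint 2 (X < Y) on D(X)={4,5,6,7,8} D(Y)={2,3,4,5,6,8}: X {4,5,6,7,8}->{4,5,6,7}; Y {2,3,4,5,6,8}->{5,6,8}
Constraint 3 (W < X) on D(W)={3,4,5} D(X)={4,5,6,7}: no change
Constraint 4 (W < Y) on D(W)={3,4,5} D(Y)={5,6,8}: no change
So after constraint 4: D(Y) = {5,6,8}

Answer: {5,6,8}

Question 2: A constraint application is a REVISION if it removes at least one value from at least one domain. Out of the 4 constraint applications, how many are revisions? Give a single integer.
Constraint 1 (X != Y) on D(X)={4,5,6,7,8} D(Y)={2,3,4,5,6,8}: no change => not a revision
Constraint 2 (X < Y) on D(X)={4,5,6,7,8} D(Y)={2,3,4,5,6,8}: X {4,5,6,7,8}->{4,5,6,7}; Y {2,3,4,5,6,8}->{5,6,8} => REVISION
Constraint 3 (W < X) on D(W)={3,4,5} D(X)={4,5,6,7}: no change => not a revision
Constraint 4 (W < Y) on D(W)={3,4,5} D(Y)={5,6,8}: no change => not a revision
Total revisions = 1

Answer: 1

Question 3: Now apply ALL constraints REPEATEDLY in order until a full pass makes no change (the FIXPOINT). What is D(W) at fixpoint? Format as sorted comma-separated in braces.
Answer: {3,4,5}

Derivation:
pass 0 (initial): D(W)={3,4,5}
pass 1: X {4,5,6,7,8}->{4,5,6,7}; Y {2,3,4,5,6,8}->{5,6,8}
pass 2: no change
Fixpoint after 2 passes: D(W) = {3,4,5}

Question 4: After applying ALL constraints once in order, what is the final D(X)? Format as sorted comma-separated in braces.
Constraint 1 (X != Y) on D(X)={4,5,6,7,8} D(Y)={2,3,4,5,6,8}: no change
Constraint 2 (X < Y) on D(X)={4,5,6,7,8} D(Y)={2,3,4,5,6,8}: X {4,5,6,7,8}->{4,5,6,7}; Y {2,3,4,5,6,8}->{5,6,8}
Constraint 3 (W < X) on D(W)={3,4,5} D(X)={4,5,6,7}: no change
Constraint 4 (W < Y) on D(W)={3,4,5} D(Y)={5,6,8}: no change
So after all 4 constraints: D(X) = {4,5,6,7}

Answer: {4,5,6,7}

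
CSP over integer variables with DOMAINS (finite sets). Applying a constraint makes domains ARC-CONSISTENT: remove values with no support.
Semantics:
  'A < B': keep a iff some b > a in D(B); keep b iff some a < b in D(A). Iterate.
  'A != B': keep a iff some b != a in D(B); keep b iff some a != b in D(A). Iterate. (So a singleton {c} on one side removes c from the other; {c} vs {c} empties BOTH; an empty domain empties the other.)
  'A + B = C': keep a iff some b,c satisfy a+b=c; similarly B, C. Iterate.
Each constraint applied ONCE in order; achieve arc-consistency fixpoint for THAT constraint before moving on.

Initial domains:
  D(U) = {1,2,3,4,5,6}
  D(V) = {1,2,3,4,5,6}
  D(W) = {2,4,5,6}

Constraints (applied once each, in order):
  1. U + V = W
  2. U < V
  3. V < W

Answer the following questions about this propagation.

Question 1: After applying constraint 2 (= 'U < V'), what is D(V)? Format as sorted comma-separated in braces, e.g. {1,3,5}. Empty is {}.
Answer: {2,3,4,5}

Derivation:
Constraint 1 (U + V = W) on D(U)={1,2,3,4,5,6} D(V)={1,2,3,4,5,6} D(W)={2,4,5,6}: U {1,2,3,4,5,6}->{1,2,3,4,5}; V {1,2,3,4,5,6}->{1,2,3,4,5}
Constraint 2 (U < V) on D(U)={1,2,3,4,5} D(V)={1,2,3,4,5}: U {1,2,3,4,5}->{1,2,3,4}; V {1,2,3,4,5}->{2,3,4,5}
So after constraint 2: D(V) = {2,3,4,5}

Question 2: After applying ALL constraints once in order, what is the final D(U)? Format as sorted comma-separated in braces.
Constraint 1 (U + V = W) on D(U)={1,2,3,4,5,6} D(V)={1,2,3,4,5,6} D(W)={2,4,5,6}: U {1,2,3,4,5,6}->{1,2,3,4,5}; V {1,2,3,4,5,6}->{1,2,3,4,5}
Constraint 2 (U < V) on D(U)={1,2,3,4,5} D(V)={1,2,3,4,5}: U {1,2,3,4,5}->{1,2,3,4}; V {1,2,3,4,5}->{2,3,4,5}
Constraint 3 (V < W) on D(V)={2,3,4,5} D(W)={2,4,5,6}: W {2,4,5,6}->{4,5,6}
So after all 3 constraints: D(U) = {1,2,3,4}

Answer: {1,2,3,4}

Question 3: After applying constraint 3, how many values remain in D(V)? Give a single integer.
Answer: 4

Derivation:
Constraint 1 (U + V = W) on D(U)={1,2,3,4,5,6} D(V)={1,2,3,4,5,6} D(W)={2,4,5,6}: U {1,2,3,4,5,6}->{1,2,3,4,5}; V {1,2,3,4,5,6}->{1,2,3,4,5}
Constraint 2 (U < V) on D(U)={1,2,3,4,5} D(V)={1,2,3,4,5}: U {1,2,3,4,5}->{1,2,3,4}; V {1,2,3,4,5}->{2,3,4,5}
Constraint 3 (V < W) on D(V)={2,3,4,5} D(W)={2,4,5,6}: W {2,4,5,6}->{4,5,6}
So after constraint 3: D(V)={2,3,4,5}, size = 4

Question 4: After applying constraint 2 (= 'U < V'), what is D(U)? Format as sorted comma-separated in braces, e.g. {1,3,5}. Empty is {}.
Answer: {1,2,3,4}

Derivation:
Constraint 1 (U + V = W) on D(U)={1,2,3,4,5,6} D(V)={1,2,3,4,5,6} D(W)={2,4,5,6}: U {1,2,3,4,5,6}->{1,2,3,4,5}; V {1,2,3,4,5,6}->{1,2,3,4,5}
Constraint 2 (U < V) on D(U)={1,2,3,4,5} D(V)={1,2,3,4,5}: U {1,2,3,4,5}->{1,2,3,4}; V {1,2,3,4,5}->{2,3,4,5}
So after constraint 2: D(U) = {1,2,3,4}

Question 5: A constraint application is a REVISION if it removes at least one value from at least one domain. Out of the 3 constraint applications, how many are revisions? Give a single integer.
Answer: 3

Derivation:
Constraint 1 (U + V = W) on D(U)={1,2,3,4,5,6} D(V)={1,2,3,4,5,6} D(W)={2,4,5,6}: U {1,2,3,4,5,6}->{1,2,3,4,5}; V {1,2,3,4,5,6}->{1,2,3,4,5} => REVISION
Constraint 2 (U < V) on D(U)={1,2,3,4,5} D(V)={1,2,3,4,5}: U {1,2,3,4,5}->{1,2,3,4}; V {1,2,3,4,5}->{2,3,4,5} => REVISION
Constraint 3 (V < W) on D(V)={2,3,4,5} D(W)={2,4,5,6}: W {2,4,5,6}->{4,5,6} => REVISION
Total revisions = 3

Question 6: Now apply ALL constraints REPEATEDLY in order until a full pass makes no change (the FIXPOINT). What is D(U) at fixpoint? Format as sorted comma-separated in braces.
Answer: {1,2,3,4}

Derivation:
pass 0 (initial): D(U)={1,2,3,4,5,6}
pass 1: U {1,2,3,4,5,6}->{1,2,3,4}; V {1,2,3,4,5,6}->{2,3,4,5}; W {2,4,5,6}->{4,5,6}
pass 2: no change
Fixpoint after 2 passes: D(U) = {1,2,3,4}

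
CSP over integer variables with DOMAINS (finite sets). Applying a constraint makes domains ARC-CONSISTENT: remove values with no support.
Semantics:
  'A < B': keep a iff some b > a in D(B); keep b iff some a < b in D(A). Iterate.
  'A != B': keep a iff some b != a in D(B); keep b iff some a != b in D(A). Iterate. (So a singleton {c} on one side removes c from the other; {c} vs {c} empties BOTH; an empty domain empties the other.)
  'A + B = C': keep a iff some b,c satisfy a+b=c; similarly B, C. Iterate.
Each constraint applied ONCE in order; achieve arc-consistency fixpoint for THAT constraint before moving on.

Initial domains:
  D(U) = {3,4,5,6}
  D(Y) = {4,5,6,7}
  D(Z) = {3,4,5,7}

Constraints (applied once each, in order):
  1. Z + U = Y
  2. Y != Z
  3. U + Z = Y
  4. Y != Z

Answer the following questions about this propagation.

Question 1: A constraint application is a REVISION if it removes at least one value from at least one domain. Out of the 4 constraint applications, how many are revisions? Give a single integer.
Answer: 1

Derivation:
Constraint 1 (Z + U = Y) on D(Z)={3,4,5,7} D(U)={3,4,5,6} D(Y)={4,5,6,7}: Z {3,4,5,7}->{3,4}; U {3,4,5,6}->{3,4}; Y {4,5,6,7}->{6,7} => REVISION
Constraint 2 (Y != Z) on D(Y)={6,7} D(Z)={3,4}: no change => not a revision
Constraint 3 (U + Z = Y) on D(U)={3,4} D(Z)={3,4} D(Y)={6,7}: no change => not a revision
Constraint 4 (Y != Z) on D(Y)={6,7} D(Z)={3,4}: no change => not a revision
Total revisions = 1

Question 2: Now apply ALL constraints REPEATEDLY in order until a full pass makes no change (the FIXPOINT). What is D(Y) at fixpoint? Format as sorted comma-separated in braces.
pass 0 (initial): D(Y)={4,5,6,7}
pass 1: U {3,4,5,6}->{3,4}; Y {4,5,6,7}->{6,7}; Z {3,4,5,7}->{3,4}
pass 2: no change
Fixpoint after 2 passes: D(Y) = {6,7}

Answer: {6,7}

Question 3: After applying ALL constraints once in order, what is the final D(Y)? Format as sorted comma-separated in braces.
Constraint 1 (Z + U = Y) on D(Z)={3,4,5,7} D(U)={3,4,5,6} D(Y)={4,5,6,7}: Z {3,4,5,7}->{3,4}; U {3,4,5,6}->{3,4}; Y {4,5,6,7}->{6,7}
Constraint 2 (Y != Z) on D(Y)={6,7} D(Z)={3,4}: no change
Constraint 3 (U + Z = Y) on D(U)={3,4} D(Z)={3,4} D(Y)={6,7}: no change
Constraint 4 (Y != Z) on D(Y)={6,7} D(Z)={3,4}: no change
So after all 4 constraints: D(Y) = {6,7}

Answer: {6,7}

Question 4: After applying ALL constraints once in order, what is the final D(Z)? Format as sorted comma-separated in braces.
Constraint 1 (Z + U = Y) on D(Z)={3,4,5,7} D(U)={3,4,5,6} D(Y)={4,5,6,7}: Z {3,4,5,7}->{3,4}; U {3,4,5,6}->{3,4}; Y {4,5,6,7}->{6,7}
Constraint 2 (Y != Z) on D(Y)={6,7} D(Z)={3,4}: no change
Constraint 3 (U + Z = Y) on D(U)={3,4} D(Z)={3,4} D(Y)={6,7}: no change
Constraint 4 (Y != Z) on D(Y)={6,7} D(Z)={3,4}: no change
So after all 4 constraints: D(Z) = {3,4}

Answer: {3,4}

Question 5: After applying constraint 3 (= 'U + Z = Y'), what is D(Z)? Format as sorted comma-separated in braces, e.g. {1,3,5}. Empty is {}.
Constraint 1 (Z + U = Y) on D(Z)={3,4,5,7} D(U)={3,4,5,6} D(Y)={4,5,6,7}: Z {3,4,5,7}->{3,4}; U {3,4,5,6}->{3,4}; Y {4,5,6,7}->{6,7}
Constraint 2 (Y != Z) on D(Y)={6,7} D(Z)={3,4}: no change
Constraint 3 (U + Z = Y) on D(U)={3,4} D(Z)={3,4} D(Y)={6,7}: no change
So after constraint 3: D(Z) = {3,4}

Answer: {3,4}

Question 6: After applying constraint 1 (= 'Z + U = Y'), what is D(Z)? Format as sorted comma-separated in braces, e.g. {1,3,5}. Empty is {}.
Constraint 1 (Z + U = Y) on D(Z)={3,4,5,7} D(U)={3,4,5,6} D(Y)={4,5,6,7}: Z {3,4,5,7}->{3,4}; U {3,4,5,6}->{3,4}; Y {4,5,6,7}->{6,7}
So after constraint 1: D(Z) = {3,4}

Answer: {3,4}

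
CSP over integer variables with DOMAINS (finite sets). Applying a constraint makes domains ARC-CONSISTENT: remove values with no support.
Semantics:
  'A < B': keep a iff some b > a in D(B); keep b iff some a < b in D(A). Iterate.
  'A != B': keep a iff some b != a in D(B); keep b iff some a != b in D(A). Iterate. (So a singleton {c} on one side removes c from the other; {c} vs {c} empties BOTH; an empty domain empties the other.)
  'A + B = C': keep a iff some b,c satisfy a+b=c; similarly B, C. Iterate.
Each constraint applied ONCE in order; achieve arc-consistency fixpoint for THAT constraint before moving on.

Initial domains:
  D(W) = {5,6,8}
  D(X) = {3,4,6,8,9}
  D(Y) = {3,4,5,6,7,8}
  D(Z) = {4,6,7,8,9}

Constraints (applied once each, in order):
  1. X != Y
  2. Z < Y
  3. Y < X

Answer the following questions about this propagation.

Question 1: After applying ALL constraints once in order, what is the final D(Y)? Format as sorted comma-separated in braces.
Answer: {5,6,7,8}

Derivation:
Constraint 1 (X != Y) on D(X)={3,4,6,8,9} D(Y)={3,4,5,6,7,8}: no change
Constraint 2 (Z < Y) on D(Z)={4,6,7,8,9} D(Y)={3,4,5,6,7,8}: Z {4,6,7,8,9}->{4,6,7}; Y {3,4,5,6,7,8}->{5,6,7,8}
Constraint 3 (Y < X) on D(Y)={5,6,7,8} D(X)={3,4,6,8,9}: X {3,4,6,8,9}->{6,8,9}
So after all 3 constraints: D(Y) = {5,6,7,8}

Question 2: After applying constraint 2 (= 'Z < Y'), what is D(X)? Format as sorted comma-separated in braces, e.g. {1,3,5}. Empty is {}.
Answer: {3,4,6,8,9}

Derivation:
Constraint 1 (X != Y) on D(X)={3,4,6,8,9} D(Y)={3,4,5,6,7,8}: no change
Constraint 2 (Z < Y) on D(Z)={4,6,7,8,9} D(Y)={3,4,5,6,7,8}: Z {4,6,7,8,9}->{4,6,7}; Y {3,4,5,6,7,8}->{5,6,7,8}
So after constraint 2: D(X) = {3,4,6,8,9}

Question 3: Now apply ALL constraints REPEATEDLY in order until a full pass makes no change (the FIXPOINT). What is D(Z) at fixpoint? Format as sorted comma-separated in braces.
pass 0 (initial): D(Z)={4,6,7,8,9}
pass 1: X {3,4,6,8,9}->{6,8,9}; Y {3,4,5,6,7,8}->{5,6,7,8}; Z {4,6,7,8,9}->{4,6,7}
pass 2: no change
Fixpoint after 2 passes: D(Z) = {4,6,7}

Answer: {4,6,7}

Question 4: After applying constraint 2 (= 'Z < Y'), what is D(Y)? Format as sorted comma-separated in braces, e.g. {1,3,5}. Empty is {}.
Constraint 1 (X != Y) on D(X)={3,4,6,8,9} D(Y)={3,4,5,6,7,8}: no change
Constraint 2 (Z < Y) on D(Z)={4,6,7,8,9} D(Y)={3,4,5,6,7,8}: Z {4,6,7,8,9}->{4,6,7}; Y {3,4,5,6,7,8}->{5,6,7,8}
So after constraint 2: D(Y) = {5,6,7,8}

Answer: {5,6,7,8}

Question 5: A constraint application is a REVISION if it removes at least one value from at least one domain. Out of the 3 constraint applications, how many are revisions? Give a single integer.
Answer: 2

Derivation:
Constraint 1 (X != Y) on D(X)={3,4,6,8,9} D(Y)={3,4,5,6,7,8}: no change => not a revision
Constraint 2 (Z < Y) on D(Z)={4,6,7,8,9} D(Y)={3,4,5,6,7,8}: Z {4,6,7,8,9}->{4,6,7}; Y {3,4,5,6,7,8}->{5,6,7,8} => REVISION
Constraint 3 (Y < X) on D(Y)={5,6,7,8} D(X)={3,4,6,8,9}: X {3,4,6,8,9}->{6,8,9} => REVISION
Total revisions = 2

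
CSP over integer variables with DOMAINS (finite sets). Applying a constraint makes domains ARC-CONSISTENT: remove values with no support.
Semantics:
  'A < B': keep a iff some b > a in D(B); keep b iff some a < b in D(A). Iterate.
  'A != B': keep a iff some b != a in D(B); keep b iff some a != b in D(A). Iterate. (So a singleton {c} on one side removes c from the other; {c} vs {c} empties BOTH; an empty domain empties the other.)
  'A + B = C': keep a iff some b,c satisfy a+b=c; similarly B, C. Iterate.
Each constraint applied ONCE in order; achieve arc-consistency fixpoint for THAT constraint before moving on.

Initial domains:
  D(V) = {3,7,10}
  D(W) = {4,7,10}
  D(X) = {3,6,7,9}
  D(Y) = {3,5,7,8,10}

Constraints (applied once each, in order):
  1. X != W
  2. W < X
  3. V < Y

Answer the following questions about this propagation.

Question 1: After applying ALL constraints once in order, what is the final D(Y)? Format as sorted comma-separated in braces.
Answer: {5,7,8,10}

Derivation:
Constraint 1 (X != W) on D(X)={3,6,7,9} D(W)={4,7,10}: no change
Constraint 2 (W < X) on D(W)={4,7,10} D(X)={3,6,7,9}: W {4,7,10}->{4,7}; X {3,6,7,9}->{6,7,9}
Constraint 3 (V < Y) on D(V)={3,7,10} D(Y)={3,5,7,8,10}: V {3,7,10}->{3,7}; Y {3,5,7,8,10}->{5,7,8,10}
So after all 3 constraints: D(Y) = {5,7,8,10}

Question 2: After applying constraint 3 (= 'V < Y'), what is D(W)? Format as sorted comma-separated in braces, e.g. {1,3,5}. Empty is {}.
Answer: {4,7}

Derivation:
Constraint 1 (X != W) on D(X)={3,6,7,9} D(W)={4,7,10}: no change
Constraint 2 (W < X) on D(W)={4,7,10} D(X)={3,6,7,9}: W {4,7,10}->{4,7}; X {3,6,7,9}->{6,7,9}
Constraint 3 (V < Y) on D(V)={3,7,10} D(Y)={3,5,7,8,10}: V {3,7,10}->{3,7}; Y {3,5,7,8,10}->{5,7,8,10}
So after constraint 3: D(W) = {4,7}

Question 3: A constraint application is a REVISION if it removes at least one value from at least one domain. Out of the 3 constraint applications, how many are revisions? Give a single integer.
Answer: 2

Derivation:
Constraint 1 (X != W) on D(X)={3,6,7,9} D(W)={4,7,10}: no change => not a revision
Constraint 2 (W < X) on D(W)={4,7,10} D(X)={3,6,7,9}: W {4,7,10}->{4,7}; X {3,6,7,9}->{6,7,9} => REVISION
Constraint 3 (V < Y) on D(V)={3,7,10} D(Y)={3,5,7,8,10}: V {3,7,10}->{3,7}; Y {3,5,7,8,10}->{5,7,8,10} => REVISION
Total revisions = 2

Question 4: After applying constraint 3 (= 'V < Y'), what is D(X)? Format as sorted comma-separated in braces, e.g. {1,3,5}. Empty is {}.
Constraint 1 (X != W) on D(X)={3,6,7,9} D(W)={4,7,10}: no change
Constraint 2 (W < X) on D(W)={4,7,10} D(X)={3,6,7,9}: W {4,7,10}->{4,7}; X {3,6,7,9}->{6,7,9}
Constraint 3 (V < Y) on D(V)={3,7,10} D(Y)={3,5,7,8,10}: V {3,7,10}->{3,7}; Y {3,5,7,8,10}->{5,7,8,10}
So after constraint 3: D(X) = {6,7,9}

Answer: {6,7,9}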